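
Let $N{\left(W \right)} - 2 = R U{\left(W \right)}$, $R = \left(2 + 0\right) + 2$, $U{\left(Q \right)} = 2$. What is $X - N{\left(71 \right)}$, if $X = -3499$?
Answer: $-3509$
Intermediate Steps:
$R = 4$ ($R = 2 + 2 = 4$)
$N{\left(W \right)} = 10$ ($N{\left(W \right)} = 2 + 4 \cdot 2 = 2 + 8 = 10$)
$X - N{\left(71 \right)} = -3499 - 10 = -3509$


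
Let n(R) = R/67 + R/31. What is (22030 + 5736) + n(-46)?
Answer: 57665474/2077 ≈ 27764.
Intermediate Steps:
n(R) = 98*R/2077 (n(R) = R*(1/67) + R*(1/31) = R/67 + R/31 = 98*R/2077)
(22030 + 5736) + n(-46) = (22030 + 5736) + (98/2077)*(-46) = 27766 - 4508/2077 = 57665474/2077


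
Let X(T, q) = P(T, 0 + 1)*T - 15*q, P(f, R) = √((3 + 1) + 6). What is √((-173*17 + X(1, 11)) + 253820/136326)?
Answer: √(-14422429764984 + 4646194569*√10)/68163 ≈ 55.686*I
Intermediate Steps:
P(f, R) = √10 (P(f, R) = √(4 + 6) = √10)
X(T, q) = -15*q + T*√10 (X(T, q) = √10*T - 15*q = T*√10 - 15*q = -15*q + T*√10)
√((-173*17 + X(1, 11)) + 253820/136326) = √((-173*17 + (-15*11 + 1*√10)) + 253820/136326) = √((-2941 + (-165 + √10)) + 253820*(1/136326)) = √((-3106 + √10) + 126910/68163) = √(-211587368/68163 + √10)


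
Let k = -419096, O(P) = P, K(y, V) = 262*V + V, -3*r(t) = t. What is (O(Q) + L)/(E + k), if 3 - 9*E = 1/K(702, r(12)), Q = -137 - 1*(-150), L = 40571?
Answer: -384249312/3967997771 ≈ -0.096837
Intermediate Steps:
r(t) = -t/3
K(y, V) = 263*V
Q = 13 (Q = -137 + 150 = 13)
E = 3157/9468 (E = ⅓ - 1/(9*(263*(-⅓*12))) = ⅓ - 1/(9*(263*(-4))) = ⅓ - ⅑/(-1052) = ⅓ - ⅑*(-1/1052) = ⅓ + 1/9468 = 3157/9468 ≈ 0.33344)
(O(Q) + L)/(E + k) = (13 + 40571)/(3157/9468 - 419096) = 40584/(-3967997771/9468) = 40584*(-9468/3967997771) = -384249312/3967997771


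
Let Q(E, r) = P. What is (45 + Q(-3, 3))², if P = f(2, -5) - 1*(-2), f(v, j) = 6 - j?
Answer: 3364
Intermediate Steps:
P = 13 (P = (6 - 1*(-5)) - 1*(-2) = (6 + 5) + 2 = 11 + 2 = 13)
Q(E, r) = 13
(45 + Q(-3, 3))² = (45 + 13)² = 58² = 3364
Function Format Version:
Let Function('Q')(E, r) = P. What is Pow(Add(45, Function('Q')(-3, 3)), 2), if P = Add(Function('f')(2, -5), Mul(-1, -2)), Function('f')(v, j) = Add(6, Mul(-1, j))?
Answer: 3364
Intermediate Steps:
P = 13 (P = Add(Add(6, Mul(-1, -5)), Mul(-1, -2)) = Add(Add(6, 5), 2) = Add(11, 2) = 13)
Function('Q')(E, r) = 13
Pow(Add(45, Function('Q')(-3, 3)), 2) = Pow(Add(45, 13), 2) = Pow(58, 2) = 3364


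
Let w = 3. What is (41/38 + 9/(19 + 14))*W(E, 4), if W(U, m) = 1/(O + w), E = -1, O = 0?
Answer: 565/1254 ≈ 0.45056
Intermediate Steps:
W(U, m) = ⅓ (W(U, m) = 1/(0 + 3) = 1/3 = ⅓)
(41/38 + 9/(19 + 14))*W(E, 4) = (41/38 + 9/(19 + 14))*(⅓) = (41*(1/38) + 9/33)*(⅓) = (41/38 + 9*(1/33))*(⅓) = (41/38 + 3/11)*(⅓) = (565/418)*(⅓) = 565/1254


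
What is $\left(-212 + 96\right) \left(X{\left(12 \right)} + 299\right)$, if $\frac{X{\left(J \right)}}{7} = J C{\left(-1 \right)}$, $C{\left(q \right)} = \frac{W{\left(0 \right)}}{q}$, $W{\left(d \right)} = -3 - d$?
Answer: $-63916$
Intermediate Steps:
$C{\left(q \right)} = - \frac{3}{q}$ ($C{\left(q \right)} = \frac{-3 - 0}{q} = \frac{-3 + 0}{q} = - \frac{3}{q}$)
$X{\left(J \right)} = 21 J$ ($X{\left(J \right)} = 7 J \left(- \frac{3}{-1}\right) = 7 J \left(\left(-3\right) \left(-1\right)\right) = 7 J 3 = 7 \cdot 3 J = 21 J$)
$\left(-212 + 96\right) \left(X{\left(12 \right)} + 299\right) = \left(-212 + 96\right) \left(21 \cdot 12 + 299\right) = - 116 \left(252 + 299\right) = \left(-116\right) 551 = -63916$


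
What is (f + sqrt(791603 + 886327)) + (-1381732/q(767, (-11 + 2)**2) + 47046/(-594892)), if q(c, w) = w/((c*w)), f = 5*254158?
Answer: -314851842135207/297446 + sqrt(1677930) ≈ -1.0585e+9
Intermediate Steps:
f = 1270790
q(c, w) = 1/c (q(c, w) = w*(1/(c*w)) = 1/c)
(f + sqrt(791603 + 886327)) + (-1381732/q(767, (-11 + 2)**2) + 47046/(-594892)) = (1270790 + sqrt(791603 + 886327)) + (-1381732/(1/767) + 47046/(-594892)) = (1270790 + sqrt(1677930)) + (-1381732/1/767 + 47046*(-1/594892)) = (1270790 + sqrt(1677930)) + (-1381732*767 - 23523/297446) = (1270790 + sqrt(1677930)) + (-1059788444 - 23523/297446) = (1270790 + sqrt(1677930)) - 315229833537547/297446 = -314851842135207/297446 + sqrt(1677930)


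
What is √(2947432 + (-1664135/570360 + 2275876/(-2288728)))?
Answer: √16015984876584981648384726/2331069468 ≈ 1716.8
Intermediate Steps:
√(2947432 + (-1664135/570360 + 2275876/(-2288728))) = √(2947432 + (-1664135*1/570360 + 2275876*(-1/2288728))) = √(2947432 + (-332827/114072 - 568969/572182)) = √(2947432 - 127670525141/32634972552) = √(96189234748361323/32634972552) = √16015984876584981648384726/2331069468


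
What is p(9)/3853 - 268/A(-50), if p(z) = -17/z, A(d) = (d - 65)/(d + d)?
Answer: -185869111/797571 ≈ -233.04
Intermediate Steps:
A(d) = (-65 + d)/(2*d) (A(d) = (-65 + d)/((2*d)) = (-65 + d)*(1/(2*d)) = (-65 + d)/(2*d))
p(9)/3853 - 268/A(-50) = -17/9/3853 - 268*(-100/(-65 - 50)) = -17*⅑*(1/3853) - 268/((½)*(-1/50)*(-115)) = -17/9*1/3853 - 268/23/20 = -17/34677 - 268*20/23 = -17/34677 - 5360/23 = -185869111/797571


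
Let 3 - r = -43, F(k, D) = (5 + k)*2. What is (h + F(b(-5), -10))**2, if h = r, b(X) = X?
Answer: 2116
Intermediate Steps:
F(k, D) = 10 + 2*k
r = 46 (r = 3 - 1*(-43) = 3 + 43 = 46)
h = 46
(h + F(b(-5), -10))**2 = (46 + (10 + 2*(-5)))**2 = (46 + (10 - 10))**2 = (46 + 0)**2 = 46**2 = 2116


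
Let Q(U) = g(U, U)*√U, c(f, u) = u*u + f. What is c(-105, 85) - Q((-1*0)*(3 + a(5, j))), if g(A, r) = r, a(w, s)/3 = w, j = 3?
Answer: 7120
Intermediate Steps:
a(w, s) = 3*w
c(f, u) = f + u² (c(f, u) = u² + f = f + u²)
Q(U) = U^(3/2) (Q(U) = U*√U = U^(3/2))
c(-105, 85) - Q((-1*0)*(3 + a(5, j))) = (-105 + 85²) - ((-1*0)*(3 + 3*5))^(3/2) = (-105 + 7225) - (0*(3 + 15))^(3/2) = 7120 - (0*18)^(3/2) = 7120 - 0^(3/2) = 7120 - 1*0 = 7120 + 0 = 7120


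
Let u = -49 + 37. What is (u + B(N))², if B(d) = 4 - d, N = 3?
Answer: 121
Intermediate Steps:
u = -12
(u + B(N))² = (-12 + (4 - 1*3))² = (-12 + (4 - 3))² = (-12 + 1)² = (-11)² = 121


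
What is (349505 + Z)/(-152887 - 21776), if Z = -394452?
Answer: 44947/174663 ≈ 0.25734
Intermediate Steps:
(349505 + Z)/(-152887 - 21776) = (349505 - 394452)/(-152887 - 21776) = -44947/(-174663) = -44947*(-1/174663) = 44947/174663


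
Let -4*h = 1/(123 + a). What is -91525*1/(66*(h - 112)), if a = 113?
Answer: 43199800/3489057 ≈ 12.382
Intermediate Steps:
h = -1/944 (h = -1/(4*(123 + 113)) = -¼/236 = -¼*1/236 = -1/944 ≈ -0.0010593)
-91525*1/(66*(h - 112)) = -91525*1/(66*(-1/944 - 112)) = -91525/((-105729/944*66)) = -91525/(-3489057/472) = -91525*(-472/3489057) = 43199800/3489057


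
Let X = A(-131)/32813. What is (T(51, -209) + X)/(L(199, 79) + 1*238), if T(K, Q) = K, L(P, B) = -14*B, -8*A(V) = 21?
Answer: -13387683/227853472 ≈ -0.058756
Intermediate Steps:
A(V) = -21/8 (A(V) = -1/8*21 = -21/8)
X = -21/262504 (X = -21/8/32813 = -21/8*1/32813 = -21/262504 ≈ -7.9999e-5)
(T(51, -209) + X)/(L(199, 79) + 1*238) = (51 - 21/262504)/(-14*79 + 1*238) = 13387683/(262504*(-1106 + 238)) = (13387683/262504)/(-868) = (13387683/262504)*(-1/868) = -13387683/227853472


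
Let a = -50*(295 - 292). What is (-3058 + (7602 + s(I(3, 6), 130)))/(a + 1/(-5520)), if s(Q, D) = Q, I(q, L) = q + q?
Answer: -25116000/828001 ≈ -30.333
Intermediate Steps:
I(q, L) = 2*q
a = -150 (a = -50*3 = -150)
(-3058 + (7602 + s(I(3, 6), 130)))/(a + 1/(-5520)) = (-3058 + (7602 + 2*3))/(-150 + 1/(-5520)) = (-3058 + (7602 + 6))/(-150 - 1/5520) = (-3058 + 7608)/(-828001/5520) = 4550*(-5520/828001) = -25116000/828001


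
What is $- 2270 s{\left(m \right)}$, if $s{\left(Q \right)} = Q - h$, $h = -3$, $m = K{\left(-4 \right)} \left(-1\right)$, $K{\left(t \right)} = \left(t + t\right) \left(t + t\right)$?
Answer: $138470$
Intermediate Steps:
$K{\left(t \right)} = 4 t^{2}$ ($K{\left(t \right)} = 2 t 2 t = 4 t^{2}$)
$m = -64$ ($m = 4 \left(-4\right)^{2} \left(-1\right) = 4 \cdot 16 \left(-1\right) = 64 \left(-1\right) = -64$)
$s{\left(Q \right)} = 3 + Q$ ($s{\left(Q \right)} = Q - -3 = Q + 3 = 3 + Q$)
$- 2270 s{\left(m \right)} = - 2270 \left(3 - 64\right) = \left(-2270\right) \left(-61\right) = 138470$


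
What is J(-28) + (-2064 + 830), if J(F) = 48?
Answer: -1186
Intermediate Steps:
J(-28) + (-2064 + 830) = 48 + (-2064 + 830) = 48 - 1234 = -1186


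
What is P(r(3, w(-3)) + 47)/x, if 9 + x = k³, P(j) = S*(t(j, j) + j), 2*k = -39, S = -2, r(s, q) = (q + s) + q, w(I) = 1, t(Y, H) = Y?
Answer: 1664/59391 ≈ 0.028018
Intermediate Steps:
r(s, q) = s + 2*q
k = -39/2 (k = (½)*(-39) = -39/2 ≈ -19.500)
P(j) = -4*j (P(j) = -2*(j + j) = -4*j)
x = -59391/8 (x = -9 + (-39/2)³ = -9 - 59319/8 = -59391/8 ≈ -7423.9)
P(r(3, w(-3)) + 47)/x = (-4*((3 + 2*1) + 47))/(-59391/8) = -4*((3 + 2) + 47)*(-8/59391) = -4*(5 + 47)*(-8/59391) = -4*52*(-8/59391) = -208*(-8/59391) = 1664/59391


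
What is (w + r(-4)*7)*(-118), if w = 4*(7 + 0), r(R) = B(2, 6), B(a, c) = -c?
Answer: 1652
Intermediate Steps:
r(R) = -6 (r(R) = -1*6 = -6)
w = 28 (w = 4*7 = 28)
(w + r(-4)*7)*(-118) = (28 - 6*7)*(-118) = (28 - 42)*(-118) = -14*(-118) = 1652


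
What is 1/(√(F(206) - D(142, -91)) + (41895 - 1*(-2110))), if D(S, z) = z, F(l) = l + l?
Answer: 44005/1936439522 - √503/1936439522 ≈ 2.2713e-5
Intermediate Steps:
F(l) = 2*l
1/(√(F(206) - D(142, -91)) + (41895 - 1*(-2110))) = 1/(√(2*206 - 1*(-91)) + (41895 - 1*(-2110))) = 1/(√(412 + 91) + (41895 + 2110)) = 1/(√503 + 44005) = 1/(44005 + √503)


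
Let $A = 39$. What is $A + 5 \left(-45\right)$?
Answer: $-186$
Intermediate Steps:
$A + 5 \left(-45\right) = 39 + 5 \left(-45\right) = 39 - 225 = -186$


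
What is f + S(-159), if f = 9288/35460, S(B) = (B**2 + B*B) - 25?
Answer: 49779203/985 ≈ 50537.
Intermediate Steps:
S(B) = -25 + 2*B**2 (S(B) = (B**2 + B**2) - 25 = 2*B**2 - 25 = -25 + 2*B**2)
f = 258/985 (f = 9288*(1/35460) = 258/985 ≈ 0.26193)
f + S(-159) = 258/985 + (-25 + 2*(-159)**2) = 258/985 + (-25 + 2*25281) = 258/985 + (-25 + 50562) = 258/985 + 50537 = 49779203/985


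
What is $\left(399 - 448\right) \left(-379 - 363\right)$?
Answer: $36358$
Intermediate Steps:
$\left(399 - 448\right) \left(-379 - 363\right) = \left(-49\right) \left(-742\right) = 36358$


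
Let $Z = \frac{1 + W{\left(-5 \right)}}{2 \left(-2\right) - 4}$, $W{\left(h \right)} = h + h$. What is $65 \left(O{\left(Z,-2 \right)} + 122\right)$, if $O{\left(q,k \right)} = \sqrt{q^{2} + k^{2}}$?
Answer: $7930 + \frac{65 \sqrt{337}}{8} \approx 8079.2$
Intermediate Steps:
$W{\left(h \right)} = 2 h$
$Z = \frac{9}{8}$ ($Z = \frac{1 + 2 \left(-5\right)}{2 \left(-2\right) - 4} = \frac{1 - 10}{-4 - 4} = - \frac{9}{-8} = \left(-9\right) \left(- \frac{1}{8}\right) = \frac{9}{8} \approx 1.125$)
$O{\left(q,k \right)} = \sqrt{k^{2} + q^{2}}$
$65 \left(O{\left(Z,-2 \right)} + 122\right) = 65 \left(\sqrt{\left(-2\right)^{2} + \left(\frac{9}{8}\right)^{2}} + 122\right) = 65 \left(\sqrt{4 + \frac{81}{64}} + 122\right) = 65 \left(\sqrt{\frac{337}{64}} + 122\right) = 65 \left(\frac{\sqrt{337}}{8} + 122\right) = 65 \left(122 + \frac{\sqrt{337}}{8}\right) = 7930 + \frac{65 \sqrt{337}}{8}$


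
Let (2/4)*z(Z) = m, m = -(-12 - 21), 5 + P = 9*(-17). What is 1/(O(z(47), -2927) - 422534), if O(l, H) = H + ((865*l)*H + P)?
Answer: -1/167528049 ≈ -5.9691e-9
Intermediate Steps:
P = -158 (P = -5 + 9*(-17) = -5 - 153 = -158)
m = 33 (m = -1*(-33) = 33)
z(Z) = 66 (z(Z) = 2*33 = 66)
O(l, H) = -158 + H + 865*H*l (O(l, H) = H + ((865*l)*H - 158) = H + (865*H*l - 158) = H + (-158 + 865*H*l) = -158 + H + 865*H*l)
1/(O(z(47), -2927) - 422534) = 1/((-158 - 2927 + 865*(-2927)*66) - 422534) = 1/((-158 - 2927 - 167102430) - 422534) = 1/(-167105515 - 422534) = 1/(-167528049) = -1/167528049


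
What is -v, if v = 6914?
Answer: -6914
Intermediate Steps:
-v = -1*6914 = -6914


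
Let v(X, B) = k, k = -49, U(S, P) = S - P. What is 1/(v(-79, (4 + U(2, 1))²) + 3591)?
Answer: 1/3542 ≈ 0.00028233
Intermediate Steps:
v(X, B) = -49
1/(v(-79, (4 + U(2, 1))²) + 3591) = 1/(-49 + 3591) = 1/3542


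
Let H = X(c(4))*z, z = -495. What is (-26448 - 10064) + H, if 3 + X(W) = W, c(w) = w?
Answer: -37007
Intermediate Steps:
X(W) = -3 + W
H = -495 (H = (-3 + 4)*(-495) = 1*(-495) = -495)
(-26448 - 10064) + H = (-26448 - 10064) - 495 = -36512 - 495 = -37007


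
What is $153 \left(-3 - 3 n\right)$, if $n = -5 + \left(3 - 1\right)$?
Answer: $918$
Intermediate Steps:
$n = -3$ ($n = -5 + \left(3 - 1\right) = -5 + 2 = -3$)
$153 \left(-3 - 3 n\right) = 153 \left(-3 - -9\right) = 153 \left(-3 + 9\right) = 153 \cdot 6 = 918$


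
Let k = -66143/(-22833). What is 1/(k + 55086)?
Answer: 22833/1257844781 ≈ 1.8152e-5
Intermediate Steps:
k = 66143/22833 (k = -66143*(-1/22833) = 66143/22833 ≈ 2.8968)
1/(k + 55086) = 1/(66143/22833 + 55086) = 1/(1257844781/22833) = 22833/1257844781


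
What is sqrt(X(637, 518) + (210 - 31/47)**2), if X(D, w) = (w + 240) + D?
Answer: 2*sqrt(24971869)/47 ≈ 212.65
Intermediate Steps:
X(D, w) = 240 + D + w (X(D, w) = (240 + w) + D = 240 + D + w)
sqrt(X(637, 518) + (210 - 31/47)**2) = sqrt((240 + 637 + 518) + (210 - 31/47)**2) = sqrt(1395 + (210 - 31*1/47)**2) = sqrt(1395 + (210 - 31/47)**2) = sqrt(1395 + (9839/47)**2) = sqrt(1395 + 96805921/2209) = sqrt(99887476/2209) = 2*sqrt(24971869)/47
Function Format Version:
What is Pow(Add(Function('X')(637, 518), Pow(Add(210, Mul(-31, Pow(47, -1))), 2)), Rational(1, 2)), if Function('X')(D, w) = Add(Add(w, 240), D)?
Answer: Mul(Rational(2, 47), Pow(24971869, Rational(1, 2))) ≈ 212.65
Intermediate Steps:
Function('X')(D, w) = Add(240, D, w) (Function('X')(D, w) = Add(Add(240, w), D) = Add(240, D, w))
Pow(Add(Function('X')(637, 518), Pow(Add(210, Mul(-31, Pow(47, -1))), 2)), Rational(1, 2)) = Pow(Add(Add(240, 637, 518), Pow(Add(210, Mul(-31, Pow(47, -1))), 2)), Rational(1, 2)) = Pow(Add(1395, Pow(Add(210, Mul(-31, Rational(1, 47))), 2)), Rational(1, 2)) = Pow(Add(1395, Pow(Add(210, Rational(-31, 47)), 2)), Rational(1, 2)) = Pow(Add(1395, Pow(Rational(9839, 47), 2)), Rational(1, 2)) = Pow(Add(1395, Rational(96805921, 2209)), Rational(1, 2)) = Pow(Rational(99887476, 2209), Rational(1, 2)) = Mul(Rational(2, 47), Pow(24971869, Rational(1, 2)))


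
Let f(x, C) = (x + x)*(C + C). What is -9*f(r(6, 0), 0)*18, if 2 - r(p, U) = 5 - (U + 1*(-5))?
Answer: 0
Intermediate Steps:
r(p, U) = -8 + U (r(p, U) = 2 - (5 - (U + 1*(-5))) = 2 - (5 - (U - 5)) = 2 - (5 - (-5 + U)) = 2 - (5 + (5 - U)) = 2 - (10 - U) = 2 + (-10 + U) = -8 + U)
f(x, C) = 4*C*x (f(x, C) = (2*x)*(2*C) = 4*C*x)
-9*f(r(6, 0), 0)*18 = -36*0*(-8 + 0)*18 = -36*0*(-8)*18 = -9*0*18 = 0*18 = 0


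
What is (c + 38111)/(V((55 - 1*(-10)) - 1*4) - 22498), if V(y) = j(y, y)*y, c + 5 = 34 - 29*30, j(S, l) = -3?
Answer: -37270/22681 ≈ -1.6432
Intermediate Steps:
c = -841 (c = -5 + (34 - 29*30) = -5 + (34 - 870) = -5 - 836 = -841)
V(y) = -3*y
(c + 38111)/(V((55 - 1*(-10)) - 1*4) - 22498) = (-841 + 38111)/(-3*((55 - 1*(-10)) - 1*4) - 22498) = 37270/(-3*((55 + 10) - 4) - 22498) = 37270/(-3*(65 - 4) - 22498) = 37270/(-3*61 - 22498) = 37270/(-183 - 22498) = 37270/(-22681) = 37270*(-1/22681) = -37270/22681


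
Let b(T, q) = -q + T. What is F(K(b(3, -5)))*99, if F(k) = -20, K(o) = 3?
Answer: -1980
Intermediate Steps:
b(T, q) = T - q
F(K(b(3, -5)))*99 = -20*99 = -1980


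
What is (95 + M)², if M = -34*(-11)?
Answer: 219961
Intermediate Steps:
M = 374
(95 + M)² = (95 + 374)² = 469² = 219961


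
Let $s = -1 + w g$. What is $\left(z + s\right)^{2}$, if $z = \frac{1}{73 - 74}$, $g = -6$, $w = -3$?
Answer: $256$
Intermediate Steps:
$z = -1$ ($z = \frac{1}{-1} = -1$)
$s = 17$ ($s = -1 - -18 = -1 + 18 = 17$)
$\left(z + s\right)^{2} = \left(-1 + 17\right)^{2} = 16^{2} = 256$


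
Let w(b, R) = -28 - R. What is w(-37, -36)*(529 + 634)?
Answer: 9304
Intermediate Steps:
w(-37, -36)*(529 + 634) = (-28 - 1*(-36))*(529 + 634) = (-28 + 36)*1163 = 8*1163 = 9304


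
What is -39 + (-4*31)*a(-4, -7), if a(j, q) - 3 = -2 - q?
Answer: -1031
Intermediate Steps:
a(j, q) = 1 - q (a(j, q) = 3 + (-2 - q) = 1 - q)
-39 + (-4*31)*a(-4, -7) = -39 + (-4*31)*(1 - 1*(-7)) = -39 - 124*(1 + 7) = -39 - 124*8 = -39 - 992 = -1031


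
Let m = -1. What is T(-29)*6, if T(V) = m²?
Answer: 6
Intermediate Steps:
T(V) = 1 (T(V) = (-1)² = 1)
T(-29)*6 = 1*6 = 6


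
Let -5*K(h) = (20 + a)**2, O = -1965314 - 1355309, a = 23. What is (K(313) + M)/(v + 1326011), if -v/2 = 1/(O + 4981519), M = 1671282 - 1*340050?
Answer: 5526059261328/5505915914635 ≈ 1.0037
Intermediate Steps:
O = -3320623
M = 1331232 (M = 1671282 - 340050 = 1331232)
v = -1/830448 (v = -2/(-3320623 + 4981519) = -2/1660896 = -2*1/1660896 = -1/830448 ≈ -1.2042e-6)
K(h) = -1849/5 (K(h) = -(20 + 23)**2/5 = -1/5*43**2 = -1/5*1849 = -1849/5)
(K(313) + M)/(v + 1326011) = (-1849/5 + 1331232)/(-1/830448 + 1326011) = 6654311/(5*(1101183182927/830448)) = (6654311/5)*(830448/1101183182927) = 5526059261328/5505915914635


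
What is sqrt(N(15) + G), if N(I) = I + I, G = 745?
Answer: 5*sqrt(31) ≈ 27.839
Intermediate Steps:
N(I) = 2*I
sqrt(N(15) + G) = sqrt(2*15 + 745) = sqrt(30 + 745) = sqrt(775) = 5*sqrt(31)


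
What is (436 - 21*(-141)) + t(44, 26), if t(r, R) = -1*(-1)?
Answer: 3398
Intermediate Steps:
t(r, R) = 1
(436 - 21*(-141)) + t(44, 26) = (436 - 21*(-141)) + 1 = (436 + 2961) + 1 = 3397 + 1 = 3398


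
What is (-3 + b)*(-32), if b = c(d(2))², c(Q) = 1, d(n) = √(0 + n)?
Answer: 64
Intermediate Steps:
d(n) = √n
b = 1 (b = 1² = 1)
(-3 + b)*(-32) = (-3 + 1)*(-32) = -2*(-32) = 64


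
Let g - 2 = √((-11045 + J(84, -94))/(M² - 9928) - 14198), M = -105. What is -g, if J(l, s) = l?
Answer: -2 - I*√17098025199/1097 ≈ -2.0 - 119.2*I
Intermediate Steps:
g = 2 + I*√17098025199/1097 (g = 2 + √((-11045 + 84)/((-105)² - 9928) - 14198) = 2 + √(-10961/(11025 - 9928) - 14198) = 2 + √(-10961/1097 - 14198) = 2 + √(-15586167/1097) = 2 + I*√17098025199/1097 ≈ 2.0 + 119.2*I)
-g = -(2 + I*√17098025199/1097) = -2 - I*√17098025199/1097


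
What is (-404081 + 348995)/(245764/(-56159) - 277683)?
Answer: 3093574674/15594645361 ≈ 0.19837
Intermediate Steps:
(-404081 + 348995)/(245764/(-56159) - 277683) = -55086/(245764*(-1/56159) - 277683) = -55086/(-245764/56159 - 277683) = -55086/(-15594645361/56159) = -55086*(-56159/15594645361) = 3093574674/15594645361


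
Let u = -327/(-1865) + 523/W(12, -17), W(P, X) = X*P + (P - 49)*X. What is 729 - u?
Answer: 115341851/158525 ≈ 727.59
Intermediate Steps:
W(P, X) = P*X + X*(-49 + P) (W(P, X) = P*X + (-49 + P)*X = P*X + X*(-49 + P))
u = 222874/158525 (u = -327/(-1865) + 523/((-17*(-49 + 2*12))) = -327*(-1/1865) + 523/((-17*(-49 + 24))) = 327/1865 + 523/((-17*(-25))) = 327/1865 + 523/425 = 222874/158525 ≈ 1.4059)
729 - u = 729 - 1*222874/158525 = 729 - 222874/158525 = 115341851/158525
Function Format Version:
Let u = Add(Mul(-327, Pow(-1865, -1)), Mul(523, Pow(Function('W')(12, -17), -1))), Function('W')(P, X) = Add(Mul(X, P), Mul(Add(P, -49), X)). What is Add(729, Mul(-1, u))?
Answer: Rational(115341851, 158525) ≈ 727.59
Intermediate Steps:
Function('W')(P, X) = Add(Mul(P, X), Mul(X, Add(-49, P))) (Function('W')(P, X) = Add(Mul(P, X), Mul(Add(-49, P), X)) = Add(Mul(P, X), Mul(X, Add(-49, P))))
u = Rational(222874, 158525) (u = Add(Mul(-327, Pow(-1865, -1)), Mul(523, Pow(Mul(-17, Add(-49, Mul(2, 12))), -1))) = Add(Mul(-327, Rational(-1, 1865)), Mul(523, Pow(Mul(-17, Add(-49, 24)), -1))) = Add(Rational(327, 1865), Mul(523, Pow(Mul(-17, -25), -1))) = Add(Rational(327, 1865), Mul(523, Pow(425, -1))) = Add(Rational(327, 1865), Mul(523, Rational(1, 425))) = Add(Rational(327, 1865), Rational(523, 425)) = Rational(222874, 158525) ≈ 1.4059)
Add(729, Mul(-1, u)) = Add(729, Mul(-1, Rational(222874, 158525))) = Add(729, Rational(-222874, 158525)) = Rational(115341851, 158525)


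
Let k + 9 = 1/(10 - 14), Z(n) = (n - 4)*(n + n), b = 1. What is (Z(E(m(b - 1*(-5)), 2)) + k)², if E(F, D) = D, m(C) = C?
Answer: 4761/16 ≈ 297.56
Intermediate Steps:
Z(n) = 2*n*(-4 + n) (Z(n) = (-4 + n)*(2*n) = 2*n*(-4 + n))
k = -37/4 (k = -9 + 1/(10 - 14) = -9 + 1/(-4) = -9 - ¼ = -37/4 ≈ -9.2500)
(Z(E(m(b - 1*(-5)), 2)) + k)² = (2*2*(-4 + 2) - 37/4)² = (2*2*(-2) - 37/4)² = (-8 - 37/4)² = (-69/4)² = 4761/16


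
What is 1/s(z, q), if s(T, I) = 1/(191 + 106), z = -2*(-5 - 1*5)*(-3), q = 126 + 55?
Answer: 297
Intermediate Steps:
q = 181
z = -60 (z = -2*(-5 - 5)*(-3) = -2*(-10)*(-3) = 20*(-3) = -60)
s(T, I) = 1/297
1/s(z, q) = 1/(1/297) = 297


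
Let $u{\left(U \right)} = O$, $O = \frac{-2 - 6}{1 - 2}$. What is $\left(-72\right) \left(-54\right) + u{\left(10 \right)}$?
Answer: $3896$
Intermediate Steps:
$O = 8$ ($O = - \frac{8}{-1} = \left(-8\right) \left(-1\right) = 8$)
$u{\left(U \right)} = 8$
$\left(-72\right) \left(-54\right) + u{\left(10 \right)} = \left(-72\right) \left(-54\right) + 8 = 3888 + 8 = 3896$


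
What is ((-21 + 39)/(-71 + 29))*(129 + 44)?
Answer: -519/7 ≈ -74.143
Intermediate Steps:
((-21 + 39)/(-71 + 29))*(129 + 44) = (18/(-42))*173 = (18*(-1/42))*173 = -3/7*173 = -519/7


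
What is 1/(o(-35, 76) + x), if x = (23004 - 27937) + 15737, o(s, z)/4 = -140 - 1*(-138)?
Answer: 1/10796 ≈ 9.2627e-5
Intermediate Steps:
o(s, z) = -8 (o(s, z) = 4*(-140 - 1*(-138)) = 4*(-140 + 138) = 4*(-2) = -8)
x = 10804 (x = -4933 + 15737 = 10804)
1/(o(-35, 76) + x) = 1/(-8 + 10804) = 1/10796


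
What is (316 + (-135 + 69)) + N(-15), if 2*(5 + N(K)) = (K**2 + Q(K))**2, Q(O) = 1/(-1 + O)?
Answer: 13078241/512 ≈ 25543.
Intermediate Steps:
N(K) = -5 + (K**2 + 1/(-1 + K))**2/2
(316 + (-135 + 69)) + N(-15) = (316 + (-135 + 69)) + (-5 + (1 + (-15)**3 - 1*(-15)**2)**2/(2*(-1 - 15)**2)) = (316 - 66) + (-5 + (1/2)*(1 - 3375 - 1*225)**2/(-16)**2) = 250 + (-5 + (1/2)*(1/256)*(1 - 3375 - 225)**2) = 250 + (-5 + (1/2)*(1/256)*(-3599)**2) = 250 + (-5 + (1/2)*(1/256)*12952801) = 250 + (-5 + 12952801/512) = 250 + 12950241/512 = 13078241/512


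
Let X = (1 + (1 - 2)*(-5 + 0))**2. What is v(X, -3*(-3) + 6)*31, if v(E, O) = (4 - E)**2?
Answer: 31744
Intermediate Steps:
X = 36 (X = (1 - 1*(-5))**2 = (1 + 5)**2 = 6**2 = 36)
v(X, -3*(-3) + 6)*31 = (-4 + 36)**2*31 = 32**2*31 = 1024*31 = 31744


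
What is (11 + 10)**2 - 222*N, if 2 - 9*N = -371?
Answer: -26279/3 ≈ -8759.7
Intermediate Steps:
N = 373/9 (N = 2/9 - 1/9*(-371) = 2/9 + 371/9 = 373/9 ≈ 41.444)
(11 + 10)**2 - 222*N = (11 + 10)**2 - 222*373/9 = 21**2 - 27602/3 = 441 - 27602/3 = -26279/3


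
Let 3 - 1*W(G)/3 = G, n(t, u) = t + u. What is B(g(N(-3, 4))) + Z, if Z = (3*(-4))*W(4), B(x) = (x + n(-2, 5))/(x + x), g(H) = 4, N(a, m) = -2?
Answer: 295/8 ≈ 36.875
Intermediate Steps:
W(G) = 9 - 3*G
B(x) = (3 + x)/(2*x) (B(x) = (x + (-2 + 5))/(x + x) = (x + 3)/((2*x)) = (3 + x)*(1/(2*x)) = (3 + x)/(2*x))
Z = 36 (Z = (3*(-4))*(9 - 3*4) = -12*(9 - 12) = -12*(-3) = 36)
B(g(N(-3, 4))) + Z = (½)*(3 + 4)/4 + 36 = (½)*(¼)*7 + 36 = 7/8 + 36 = 295/8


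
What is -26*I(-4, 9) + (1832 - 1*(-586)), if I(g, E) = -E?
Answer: 2652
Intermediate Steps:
-26*I(-4, 9) + (1832 - 1*(-586)) = -(-26)*9 + (1832 - 1*(-586)) = -26*(-9) + (1832 + 586) = 234 + 2418 = 2652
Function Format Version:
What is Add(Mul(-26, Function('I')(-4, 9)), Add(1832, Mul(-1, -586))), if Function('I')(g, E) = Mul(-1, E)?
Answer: 2652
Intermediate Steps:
Add(Mul(-26, Function('I')(-4, 9)), Add(1832, Mul(-1, -586))) = Add(Mul(-26, Mul(-1, 9)), Add(1832, Mul(-1, -586))) = Add(Mul(-26, -9), Add(1832, 586)) = Add(234, 2418) = 2652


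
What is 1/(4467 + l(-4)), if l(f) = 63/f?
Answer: 4/17805 ≈ 0.00022466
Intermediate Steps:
1/(4467 + l(-4)) = 1/(4467 + 63/(-4)) = 1/(4467 + 63*(-¼)) = 1/(4467 - 63/4) = 1/(17805/4) = 4/17805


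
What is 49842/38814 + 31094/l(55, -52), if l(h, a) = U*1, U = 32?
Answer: 100706455/103504 ≈ 972.97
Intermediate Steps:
l(h, a) = 32 (l(h, a) = 32*1 = 32)
49842/38814 + 31094/l(55, -52) = 49842/38814 + 31094/32 = 49842*(1/38814) + 31094*(1/32) = 8307/6469 + 15547/16 = 100706455/103504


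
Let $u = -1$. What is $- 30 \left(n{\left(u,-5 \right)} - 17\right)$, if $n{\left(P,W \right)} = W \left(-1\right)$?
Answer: $360$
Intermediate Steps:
$n{\left(P,W \right)} = - W$
$- 30 \left(n{\left(u,-5 \right)} - 17\right) = - 30 \left(\left(-1\right) \left(-5\right) - 17\right) = - 30 \left(5 - 17\right) = \left(-30\right) \left(-12\right) = 360$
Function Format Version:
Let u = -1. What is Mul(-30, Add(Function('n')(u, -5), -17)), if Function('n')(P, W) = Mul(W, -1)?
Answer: 360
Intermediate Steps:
Function('n')(P, W) = Mul(-1, W)
Mul(-30, Add(Function('n')(u, -5), -17)) = Mul(-30, Add(Mul(-1, -5), -17)) = Mul(-30, Add(5, -17)) = Mul(-30, -12) = 360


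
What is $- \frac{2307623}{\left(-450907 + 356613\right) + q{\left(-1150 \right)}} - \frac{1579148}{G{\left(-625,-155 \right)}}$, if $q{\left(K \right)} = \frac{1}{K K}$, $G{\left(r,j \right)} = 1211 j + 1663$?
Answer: $\frac{127449100103762642}{3866691191673993} \approx 32.961$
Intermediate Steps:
$G{\left(r,j \right)} = 1663 + 1211 j$
$q{\left(K \right)} = \frac{1}{K^{2}}$
$- \frac{2307623}{\left(-450907 + 356613\right) + q{\left(-1150 \right)}} - \frac{1579148}{G{\left(-625,-155 \right)}} = - \frac{2307623}{\left(-450907 + 356613\right) + \frac{1}{1322500}} - \frac{1579148}{1663 + 1211 \left(-155\right)} = - \frac{2307623}{-94294 + \frac{1}{1322500}} - \frac{1579148}{1663 - 187705} = - \frac{2307623}{- \frac{124703814999}{1322500}} - \frac{1579148}{-186042} = \left(-2307623\right) \left(- \frac{1322500}{124703814999}\right) - - \frac{789574}{93021} = \frac{3051831417500}{124703814999} + \frac{789574}{93021} = \frac{127449100103762642}{3866691191673993}$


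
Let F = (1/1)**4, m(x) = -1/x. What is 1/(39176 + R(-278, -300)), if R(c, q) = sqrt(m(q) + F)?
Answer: 11752800/460427692499 - 10*sqrt(903)/460427692499 ≈ 2.5525e-5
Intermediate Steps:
F = 1 (F = 1**4 = 1)
R(c, q) = sqrt(1 - 1/q) (R(c, q) = sqrt(-1/q + 1) = sqrt(1 - 1/q))
1/(39176 + R(-278, -300)) = 1/(39176 + sqrt((-1 - 300)/(-300))) = 1/(39176 + sqrt(-1/300*(-301))) = 1/(39176 + sqrt(301/300)) = 1/(39176 + sqrt(903)/30)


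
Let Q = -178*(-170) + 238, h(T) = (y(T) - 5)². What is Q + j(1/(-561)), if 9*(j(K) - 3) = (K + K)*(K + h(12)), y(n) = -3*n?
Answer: 86391860909/2832489 ≈ 30500.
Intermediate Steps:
h(T) = (-5 - 3*T)² (h(T) = (-3*T - 5)² = (-5 - 3*T)²)
Q = 30498 (Q = 30260 + 238 = 30498)
j(K) = 3 + 2*K*(1681 + K)/9 (j(K) = 3 + ((K + K)*(K + (5 + 3*12)²))/9 = 3 + ((2*K)*(K + (5 + 36)²))/9 = 3 + ((2*K)*(K + 41²))/9 = 3 + ((2*K)*(K + 1681))/9 = 3 + ((2*K)*(1681 + K))/9 = 3 + (2*K*(1681 + K))/9 = 3 + 2*K*(1681 + K)/9)
Q + j(1/(-561)) = 30498 + (3 + 2*(1/(-561))²/9 + (3362/9)/(-561)) = 30498 + (3 + 2*(-1/561)²/9 + (3362/9)*(-1/561)) = 30498 + (3 + (2/9)*(1/314721) - 3362/5049) = 30498 + (3 + 2/2832489 - 3362/5049) = 30498 + 6611387/2832489 = 86391860909/2832489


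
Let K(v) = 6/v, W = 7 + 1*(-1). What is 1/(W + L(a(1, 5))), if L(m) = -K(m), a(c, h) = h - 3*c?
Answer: ⅓ ≈ 0.33333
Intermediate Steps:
W = 6 (W = 7 - 1 = 6)
L(m) = -6/m
1/(W + L(a(1, 5))) = 1/(6 - 6/(5 - 3*1)) = 1/(6 - 6/(5 - 3)) = 1/(6 - 6/2) = 1/(6 - 6*½) = 1/(6 - 3) = 1/3 = ⅓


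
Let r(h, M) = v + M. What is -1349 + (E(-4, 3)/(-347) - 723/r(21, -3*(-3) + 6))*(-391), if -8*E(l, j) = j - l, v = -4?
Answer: 743532597/30536 ≈ 24349.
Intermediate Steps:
r(h, M) = -4 + M
E(l, j) = -j/8 + l/8 (E(l, j) = -(j - l)/8 = -j/8 + l/8)
-1349 + (E(-4, 3)/(-347) - 723/r(21, -3*(-3) + 6))*(-391) = -1349 + ((-1/8*3 + (1/8)*(-4))/(-347) - 723/(-4 + (-3*(-3) + 6)))*(-391) = -1349 + ((-3/8 - 1/2)*(-1/347) - 723/(-4 + (9 + 6)))*(-391) = -1349 + (-7/8*(-1/347) - 723/(-4 + 15))*(-391) = -1349 + (7/2776 - 723/11)*(-391) = -1349 - 2006971/30536*(-391) = -1349 + 784725661/30536 = 743532597/30536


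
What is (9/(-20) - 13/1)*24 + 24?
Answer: -1494/5 ≈ -298.80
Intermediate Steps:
(9/(-20) - 13/1)*24 + 24 = (9*(-1/20) - 13*1)*24 + 24 = (-9/20 - 13)*24 + 24 = -269/20*24 + 24 = -1614/5 + 24 = -1494/5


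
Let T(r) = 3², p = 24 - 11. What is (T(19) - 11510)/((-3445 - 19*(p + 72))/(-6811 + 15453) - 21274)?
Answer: 49695821/91927484 ≈ 0.54060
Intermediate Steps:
p = 13
T(r) = 9
(T(19) - 11510)/((-3445 - 19*(p + 72))/(-6811 + 15453) - 21274) = (9 - 11510)/((-3445 - 19*(13 + 72))/(-6811 + 15453) - 21274) = -11501/((-3445 - 19*85)/8642 - 21274) = -11501/((-3445 - 1615)*(1/8642) - 21274) = -11501/(-5060*1/8642 - 21274) = -11501/(-2530/4321 - 21274) = -11501/(-91927484/4321) = -11501*(-4321/91927484) = 49695821/91927484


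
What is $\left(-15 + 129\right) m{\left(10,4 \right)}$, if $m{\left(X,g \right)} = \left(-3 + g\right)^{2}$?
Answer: $114$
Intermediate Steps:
$\left(-15 + 129\right) m{\left(10,4 \right)} = \left(-15 + 129\right) \left(-3 + 4\right)^{2} = 114 \cdot 1^{2} = 114 \cdot 1 = 114$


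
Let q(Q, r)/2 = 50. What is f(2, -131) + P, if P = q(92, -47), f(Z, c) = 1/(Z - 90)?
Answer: 8799/88 ≈ 99.989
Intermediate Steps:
f(Z, c) = 1/(-90 + Z)
q(Q, r) = 100 (q(Q, r) = 2*50 = 100)
P = 100
f(2, -131) + P = 1/(-90 + 2) + 100 = 1/(-88) + 100 = -1/88 + 100 = 8799/88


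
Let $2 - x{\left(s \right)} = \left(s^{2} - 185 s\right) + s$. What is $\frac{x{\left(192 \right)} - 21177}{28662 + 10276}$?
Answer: $- \frac{22711}{38938} \approx -0.58326$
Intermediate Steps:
$x{\left(s \right)} = 2 - s^{2} + 184 s$ ($x{\left(s \right)} = 2 - \left(\left(s^{2} - 185 s\right) + s\right) = 2 - \left(s^{2} - 184 s\right) = 2 - s^{2} + 184 s$)
$\frac{x{\left(192 \right)} - 21177}{28662 + 10276} = \frac{\left(2 - 192^{2} + 184 \cdot 192\right) - 21177}{28662 + 10276} = \frac{\left(2 - 36864 + 35328\right) - 21177}{38938} = \left(\left(2 - 36864 + 35328\right) - 21177\right) \frac{1}{38938} = \left(-1534 - 21177\right) \frac{1}{38938} = \left(-22711\right) \frac{1}{38938} = - \frac{22711}{38938}$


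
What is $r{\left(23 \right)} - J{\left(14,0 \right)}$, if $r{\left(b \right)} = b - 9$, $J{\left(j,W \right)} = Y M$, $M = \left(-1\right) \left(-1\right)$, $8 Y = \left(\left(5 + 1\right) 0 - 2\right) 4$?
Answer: $15$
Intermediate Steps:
$Y = -1$ ($Y = \frac{\left(\left(5 + 1\right) 0 - 2\right) 4}{8} = \frac{\left(6 \cdot 0 - 2\right) 4}{8} = \frac{\left(0 - 2\right) 4}{8} = \frac{\left(-2\right) 4}{8} = \frac{1}{8} \left(-8\right) = -1$)
$M = 1$
$J{\left(j,W \right)} = -1$ ($J{\left(j,W \right)} = \left(-1\right) 1 = -1$)
$r{\left(b \right)} = -9 + b$
$r{\left(23 \right)} - J{\left(14,0 \right)} = \left(-9 + 23\right) - -1 = 14 + 1 = 15$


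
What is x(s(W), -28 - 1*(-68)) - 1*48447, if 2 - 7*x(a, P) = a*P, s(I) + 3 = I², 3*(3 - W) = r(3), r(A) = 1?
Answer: -3053623/63 ≈ -48470.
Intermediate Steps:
W = 8/3 (W = 3 - ⅓*1 = 3 - ⅓ = 8/3 ≈ 2.6667)
s(I) = -3 + I²
x(a, P) = 2/7 - P*a/7 (x(a, P) = 2/7 - a*P/7 = 2/7 - P*a/7)
x(s(W), -28 - 1*(-68)) - 1*48447 = (2/7 - (-28 - 1*(-68))*(-3 + (8/3)²)/7) - 1*48447 = (2/7 - (-28 + 68)*(-3 + 64/9)/7) - 48447 = (2/7 - ⅐*40*37/9) - 48447 = (2/7 - 1480/63) - 48447 = -1462/63 - 48447 = -3053623/63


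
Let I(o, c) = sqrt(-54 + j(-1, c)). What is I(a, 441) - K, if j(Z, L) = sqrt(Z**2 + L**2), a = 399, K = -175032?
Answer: 175032 + sqrt(-54 + sqrt(194482)) ≈ 1.7505e+5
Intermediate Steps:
j(Z, L) = sqrt(L**2 + Z**2)
I(o, c) = sqrt(-54 + sqrt(1 + c**2)) (I(o, c) = sqrt(-54 + sqrt(c**2 + (-1)**2)) = sqrt(-54 + sqrt(c**2 + 1)) = sqrt(-54 + sqrt(1 + c**2)))
I(a, 441) - K = sqrt(-54 + sqrt(1 + 441**2)) - 1*(-175032) = sqrt(-54 + sqrt(1 + 194481)) + 175032 = sqrt(-54 + sqrt(194482)) + 175032 = 175032 + sqrt(-54 + sqrt(194482))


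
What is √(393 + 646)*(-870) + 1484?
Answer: 1484 - 870*√1039 ≈ -26559.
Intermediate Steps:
√(393 + 646)*(-870) + 1484 = √1039*(-870) + 1484 = -870*√1039 + 1484 = 1484 - 870*√1039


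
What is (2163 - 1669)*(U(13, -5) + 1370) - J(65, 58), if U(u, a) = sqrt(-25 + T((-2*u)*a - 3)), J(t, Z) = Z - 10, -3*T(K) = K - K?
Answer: 676732 + 2470*I ≈ 6.7673e+5 + 2470.0*I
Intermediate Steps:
T(K) = 0 (T(K) = -(K - K)/3 = -1/3*0 = 0)
J(t, Z) = -10 + Z
U(u, a) = 5*I (U(u, a) = sqrt(-25 + 0) = sqrt(-25) = 5*I)
(2163 - 1669)*(U(13, -5) + 1370) - J(65, 58) = (2163 - 1669)*(5*I + 1370) - (-10 + 58) = 494*(1370 + 5*I) - 1*48 = (676780 + 2470*I) - 48 = 676732 + 2470*I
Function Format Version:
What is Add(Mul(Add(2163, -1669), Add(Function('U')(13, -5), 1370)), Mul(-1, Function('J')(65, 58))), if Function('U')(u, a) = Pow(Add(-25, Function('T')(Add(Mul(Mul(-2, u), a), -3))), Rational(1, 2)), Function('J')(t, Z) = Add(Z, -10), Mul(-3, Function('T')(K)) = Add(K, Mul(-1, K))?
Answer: Add(676732, Mul(2470, I)) ≈ Add(6.7673e+5, Mul(2470.0, I))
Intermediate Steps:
Function('T')(K) = 0 (Function('T')(K) = Mul(Rational(-1, 3), Add(K, Mul(-1, K))) = Mul(Rational(-1, 3), 0) = 0)
Function('J')(t, Z) = Add(-10, Z)
Function('U')(u, a) = Mul(5, I) (Function('U')(u, a) = Pow(Add(-25, 0), Rational(1, 2)) = Pow(-25, Rational(1, 2)) = Mul(5, I))
Add(Mul(Add(2163, -1669), Add(Function('U')(13, -5), 1370)), Mul(-1, Function('J')(65, 58))) = Add(Mul(Add(2163, -1669), Add(Mul(5, I), 1370)), Mul(-1, Add(-10, 58))) = Add(Mul(494, Add(1370, Mul(5, I))), Mul(-1, 48)) = Add(Add(676780, Mul(2470, I)), -48) = Add(676732, Mul(2470, I))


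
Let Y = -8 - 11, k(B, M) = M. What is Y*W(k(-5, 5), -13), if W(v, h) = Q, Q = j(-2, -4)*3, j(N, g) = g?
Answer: 228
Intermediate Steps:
Q = -12 (Q = -4*3 = -12)
W(v, h) = -12
Y = -19
Y*W(k(-5, 5), -13) = -19*(-12) = 228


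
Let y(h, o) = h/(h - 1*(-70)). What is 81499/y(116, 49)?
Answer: 7579407/58 ≈ 1.3068e+5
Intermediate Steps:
y(h, o) = h/(70 + h) (y(h, o) = h/(h + 70) = h/(70 + h))
81499/y(116, 49) = 81499/((116/(70 + 116))) = 81499/((116/186)) = 81499/((116*(1/186))) = 81499/(58/93) = 81499*(93/58) = 7579407/58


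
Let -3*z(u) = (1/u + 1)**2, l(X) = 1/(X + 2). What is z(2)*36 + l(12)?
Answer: -377/14 ≈ -26.929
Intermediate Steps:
l(X) = 1/(2 + X)
z(u) = -(1 + 1/u)**2/3 (z(u) = -(1/u + 1)**2/3 = -(1 + 1/u)**2/3)
z(2)*36 + l(12) = -1/3*(1 + 2)**2/2**2*36 + 1/(2 + 12) = -1/3*1/4*3**2*36 + 1/14 = -1/3*1/4*9*36 + 1/14 = -3/4*36 + 1/14 = -27 + 1/14 = -377/14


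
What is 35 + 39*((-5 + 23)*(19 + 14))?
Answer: 23201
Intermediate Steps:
35 + 39*((-5 + 23)*(19 + 14)) = 35 + 39*(18*33) = 35 + 39*594 = 35 + 23166 = 23201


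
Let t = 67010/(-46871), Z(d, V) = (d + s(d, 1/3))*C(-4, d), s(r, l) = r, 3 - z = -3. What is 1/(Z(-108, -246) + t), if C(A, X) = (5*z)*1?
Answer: -46871/303791090 ≈ -0.00015429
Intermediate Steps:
z = 6 (z = 3 - 1*(-3) = 3 + 3 = 6)
C(A, X) = 30 (C(A, X) = (5*6)*1 = 30*1 = 30)
Z(d, V) = 60*d (Z(d, V) = (d + d)*30 = (2*d)*30 = 60*d)
t = -67010/46871 (t = 67010*(-1/46871) = -67010/46871 ≈ -1.4297)
1/(Z(-108, -246) + t) = 1/(60*(-108) - 67010/46871) = 1/(-6480 - 67010/46871) = 1/(-303791090/46871) = -46871/303791090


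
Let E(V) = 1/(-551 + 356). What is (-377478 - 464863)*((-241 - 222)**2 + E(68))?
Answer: -35211499734314/195 ≈ -1.8057e+11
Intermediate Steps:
E(V) = -1/195 (E(V) = 1/(-195) = -1/195)
(-377478 - 464863)*((-241 - 222)**2 + E(68)) = (-377478 - 464863)*((-241 - 222)**2 - 1/195) = -842341*((-463)**2 - 1/195) = -842341*(214369 - 1/195) = -842341*41801954/195 = -35211499734314/195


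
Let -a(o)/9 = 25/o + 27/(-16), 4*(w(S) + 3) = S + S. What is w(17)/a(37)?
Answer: 3256/5391 ≈ 0.60397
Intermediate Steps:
w(S) = -3 + S/2 (w(S) = -3 + (S + S)/4 = -3 + (2*S)/4 = -3 + S/2)
a(o) = 243/16 - 225/o (a(o) = -9*(25/o + 27/(-16)) = -9*(25/o + 27*(-1/16)) = -9*(25/o - 27/16) = -9*(-27/16 + 25/o) = 243/16 - 225/o)
w(17)/a(37) = (-3 + (1/2)*17)/(243/16 - 225/37) = (-3 + 17/2)/(243/16 - 225*1/37) = 11/(2*(243/16 - 225/37)) = 11/(2*(5391/592)) = (11/2)*(592/5391) = 3256/5391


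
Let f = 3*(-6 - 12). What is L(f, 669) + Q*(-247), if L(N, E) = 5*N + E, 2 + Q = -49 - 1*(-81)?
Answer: -7011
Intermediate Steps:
Q = 30 (Q = -2 + (-49 - 1*(-81)) = -2 + (-49 + 81) = -2 + 32 = 30)
f = -54 (f = 3*(-18) = -54)
L(N, E) = E + 5*N
L(f, 669) + Q*(-247) = (669 + 5*(-54)) + 30*(-247) = (669 - 270) - 7410 = 399 - 7410 = -7011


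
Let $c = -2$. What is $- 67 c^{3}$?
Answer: $536$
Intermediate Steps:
$- 67 c^{3} = - 67 \left(-2\right)^{3} = \left(-67\right) \left(-8\right) = 536$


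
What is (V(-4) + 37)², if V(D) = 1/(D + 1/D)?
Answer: 390625/289 ≈ 1351.6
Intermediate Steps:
(V(-4) + 37)² = (-4/(1 + (-4)²) + 37)² = (-4/(1 + 16) + 37)² = (-4/17 + 37)² = (625/17)² = 390625/289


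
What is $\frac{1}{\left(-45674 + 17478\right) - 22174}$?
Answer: $- \frac{1}{50370} \approx -1.9853 \cdot 10^{-5}$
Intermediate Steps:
$\frac{1}{\left(-45674 + 17478\right) - 22174} = \frac{1}{-28196 - 22174} = \frac{1}{-50370} = - \frac{1}{50370}$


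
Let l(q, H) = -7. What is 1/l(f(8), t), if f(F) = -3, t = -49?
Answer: -⅐ ≈ -0.14286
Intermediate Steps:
1/l(f(8), t) = 1/(-7) = -⅐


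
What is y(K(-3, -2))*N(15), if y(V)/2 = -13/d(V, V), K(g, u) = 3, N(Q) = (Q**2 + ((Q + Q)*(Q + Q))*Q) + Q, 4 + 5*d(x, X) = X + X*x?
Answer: -223275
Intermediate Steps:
d(x, X) = -4/5 + X/5 + X*x/5 (d(x, X) = -4/5 + (X + X*x)/5 = -4/5 + (X/5 + X*x/5) = -4/5 + X/5 + X*x/5)
N(Q) = Q + Q**2 + 4*Q**3 (N(Q) = (Q**2 + ((2*Q)*(2*Q))*Q) + Q = (Q**2 + (4*Q**2)*Q) + Q = (Q**2 + 4*Q**3) + Q = Q + Q**2 + 4*Q**3)
y(V) = -26/(-4/5 + V/5 + V**2/5) (y(V) = 2*(-13/(-4/5 + V/5 + V*V/5)) = 2*(-13/(-4/5 + V/5 + V**2/5)) = -26/(-4/5 + V/5 + V**2/5))
y(K(-3, -2))*N(15) = (-130/(-4 + 3 + 3**2))*(15*(1 + 15 + 4*15**2)) = (-130/(-4 + 3 + 9))*(15*(1 + 15 + 4*225)) = (-130/8)*(15*(1 + 15 + 900)) = (-130*1/8)*(15*916) = -65/4*13740 = -223275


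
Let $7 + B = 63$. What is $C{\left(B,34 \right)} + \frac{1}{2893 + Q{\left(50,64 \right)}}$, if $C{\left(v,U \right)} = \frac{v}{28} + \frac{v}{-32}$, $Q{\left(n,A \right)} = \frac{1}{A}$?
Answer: $\frac{185409}{740612} \approx 0.25035$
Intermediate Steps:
$B = 56$ ($B = -7 + 63 = 56$)
$C{\left(v,U \right)} = \frac{v}{224}$ ($C{\left(v,U \right)} = v \frac{1}{28} + v \left(- \frac{1}{32}\right) = \frac{v}{28} - \frac{v}{32} = \frac{v}{224}$)
$C{\left(B,34 \right)} + \frac{1}{2893 + Q{\left(50,64 \right)}} = \frac{1}{224} \cdot 56 + \frac{1}{2893 + \frac{1}{64}} = \frac{1}{4} + \frac{1}{2893 + \frac{1}{64}} = \frac{1}{4} + \frac{1}{\frac{185153}{64}} = \frac{1}{4} + \frac{64}{185153} = \frac{185409}{740612}$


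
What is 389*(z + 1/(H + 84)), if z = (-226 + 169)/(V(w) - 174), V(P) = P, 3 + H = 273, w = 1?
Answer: 7916539/61242 ≈ 129.27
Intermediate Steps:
H = 270 (H = -3 + 273 = 270)
z = 57/173 (z = (-226 + 169)/(1 - 174) = -57/(-173) = -57*(-1/173) = 57/173 ≈ 0.32948)
389*(z + 1/(H + 84)) = 389*(57/173 + 1/(270 + 84)) = 389*(57/173 + 1/354) = 389*(20351/61242) = 7916539/61242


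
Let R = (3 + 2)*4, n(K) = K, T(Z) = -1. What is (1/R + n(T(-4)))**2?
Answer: 361/400 ≈ 0.90250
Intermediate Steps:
R = 20 (R = 5*4 = 20)
(1/R + n(T(-4)))**2 = (1/20 - 1)**2 = (-19/20)**2 = 361/400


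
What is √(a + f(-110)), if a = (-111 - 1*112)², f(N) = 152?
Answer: √49881 ≈ 223.34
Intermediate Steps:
a = 49729 (a = (-111 - 112)² = (-223)² = 49729)
√(a + f(-110)) = √(49729 + 152) = √49881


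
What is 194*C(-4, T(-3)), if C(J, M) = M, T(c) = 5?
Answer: 970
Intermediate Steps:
194*C(-4, T(-3)) = 194*5 = 970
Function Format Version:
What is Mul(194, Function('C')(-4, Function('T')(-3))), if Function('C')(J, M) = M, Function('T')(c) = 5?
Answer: 970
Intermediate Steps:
Mul(194, Function('C')(-4, Function('T')(-3))) = Mul(194, 5) = 970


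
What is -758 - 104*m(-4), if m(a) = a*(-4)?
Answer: -2422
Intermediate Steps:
m(a) = -4*a
-758 - 104*m(-4) = -758 - (-416)*(-4) = -758 - 104*16 = -758 - 1664 = -2422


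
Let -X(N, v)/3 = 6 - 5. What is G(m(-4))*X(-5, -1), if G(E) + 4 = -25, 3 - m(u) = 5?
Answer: 87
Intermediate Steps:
X(N, v) = -3 (X(N, v) = -3*(6 - 5) = -3*1 = -3)
m(u) = -2 (m(u) = 3 - 1*5 = 3 - 5 = -2)
G(E) = -29 (G(E) = -4 - 25 = -29)
G(m(-4))*X(-5, -1) = -29*(-3) = 87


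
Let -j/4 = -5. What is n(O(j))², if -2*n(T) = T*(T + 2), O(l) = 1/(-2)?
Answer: 9/64 ≈ 0.14063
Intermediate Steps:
j = 20 (j = -4*(-5) = 20)
O(l) = -½
n(T) = -T*(2 + T)/2 (n(T) = -T*(T + 2)/2 = -T*(2 + T)/2)
n(O(j))² = (-½*(-½)*(2 - ½))² = (-½*(-½)*3/2)² = (3/8)² = 9/64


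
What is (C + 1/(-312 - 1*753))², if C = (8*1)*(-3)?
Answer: 653364721/1134225 ≈ 576.04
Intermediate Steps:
C = -24 (C = 8*(-3) = -24)
(C + 1/(-312 - 1*753))² = (-24 + 1/(-312 - 1*753))² = (-24 + 1/(-312 - 753))² = (-24 + 1/(-1065))² = (-24 - 1/1065)² = (-25561/1065)² = 653364721/1134225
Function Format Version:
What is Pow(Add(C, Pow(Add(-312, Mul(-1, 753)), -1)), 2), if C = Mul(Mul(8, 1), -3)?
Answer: Rational(653364721, 1134225) ≈ 576.04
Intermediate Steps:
C = -24 (C = Mul(8, -3) = -24)
Pow(Add(C, Pow(Add(-312, Mul(-1, 753)), -1)), 2) = Pow(Add(-24, Pow(Add(-312, Mul(-1, 753)), -1)), 2) = Pow(Add(-24, Pow(Add(-312, -753), -1)), 2) = Pow(Add(-24, Pow(-1065, -1)), 2) = Pow(Add(-24, Rational(-1, 1065)), 2) = Pow(Rational(-25561, 1065), 2) = Rational(653364721, 1134225)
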